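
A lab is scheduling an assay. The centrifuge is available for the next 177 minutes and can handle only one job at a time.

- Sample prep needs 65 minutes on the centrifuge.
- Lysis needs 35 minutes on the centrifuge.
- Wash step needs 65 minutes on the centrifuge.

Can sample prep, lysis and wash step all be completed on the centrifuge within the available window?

Running back to back, the jobs need 65 + 35 + 65 = 165 minutes on the centrifuge.
Since 165 ≤ 177, they fit within the window.

Yes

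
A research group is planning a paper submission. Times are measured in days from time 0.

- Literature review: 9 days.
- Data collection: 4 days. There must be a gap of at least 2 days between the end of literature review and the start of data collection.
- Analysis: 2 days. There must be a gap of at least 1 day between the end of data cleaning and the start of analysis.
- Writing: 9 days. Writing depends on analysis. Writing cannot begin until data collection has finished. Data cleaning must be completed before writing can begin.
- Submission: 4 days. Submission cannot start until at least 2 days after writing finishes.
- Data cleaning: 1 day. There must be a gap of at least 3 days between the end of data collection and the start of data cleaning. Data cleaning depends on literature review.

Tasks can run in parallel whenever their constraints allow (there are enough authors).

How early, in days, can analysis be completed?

22

Literature review has no prerequisites, so it starts at day 0 and finishes at day 9.
Data collection waits on literature review (finishes day 9, plus 2-day gap → day 11), so it starts at day 11 and finishes at 11 + 4 = day 15.
For data cleaning: data collection (finishes day 15, plus 3-day gap → day 18); literature review (finishes day 9). Taking the maximum gives a start of day 18, and it finishes at 18 + 1 = day 19.
Analysis cannot begin until data cleaning (finishes day 19, plus 1-day gap → day 20). It runs from day 20 to 20 + 2 = day 22.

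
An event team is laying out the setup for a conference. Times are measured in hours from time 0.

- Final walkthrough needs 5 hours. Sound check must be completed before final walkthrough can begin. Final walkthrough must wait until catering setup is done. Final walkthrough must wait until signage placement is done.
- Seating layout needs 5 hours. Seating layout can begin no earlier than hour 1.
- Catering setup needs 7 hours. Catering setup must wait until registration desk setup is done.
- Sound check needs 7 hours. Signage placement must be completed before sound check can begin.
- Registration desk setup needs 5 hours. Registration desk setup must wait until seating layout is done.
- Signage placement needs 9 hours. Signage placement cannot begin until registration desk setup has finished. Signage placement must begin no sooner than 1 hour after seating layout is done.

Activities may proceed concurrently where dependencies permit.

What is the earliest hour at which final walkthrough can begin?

27

Seating layout waits on its own release at hour 1, so it starts at hour 1 and finishes at 1 + 5 = hour 6.
After seating layout (finishes hour 6), registration desk setup can start at hour 6 and finishes at hour 11.
After registration desk setup (finishes hour 11), catering setup can start at hour 11 and finishes at hour 18.
Signage placement has to wait for registration desk setup (finishes hour 11); seating layout (finishes hour 6, plus 1-hour gap → hour 7). The latest of these is hour 11, so signage placement runs hour 11 to 11 + 9 = hour 20.
Sound check waits on signage placement (finishes hour 20), so it starts at hour 20 and finishes at 20 + 7 = hour 27.
Final walkthrough waits on sound check (finishes hour 27); catering setup (finishes hour 18); signage placement (finishes hour 20). The latest of these is hour 27, which is the earliest final walkthrough can start.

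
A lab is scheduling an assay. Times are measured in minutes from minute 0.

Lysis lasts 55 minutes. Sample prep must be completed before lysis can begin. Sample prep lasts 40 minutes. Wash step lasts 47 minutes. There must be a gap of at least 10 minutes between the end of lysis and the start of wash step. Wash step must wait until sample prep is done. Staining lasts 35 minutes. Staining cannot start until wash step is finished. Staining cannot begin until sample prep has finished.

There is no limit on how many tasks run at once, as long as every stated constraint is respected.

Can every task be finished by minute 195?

Nothing blocks sample prep, so it runs from minute 0 to minute 40.
Lysis waits on sample prep (finishes minute 40), so it starts at minute 40 and finishes at 40 + 55 = minute 95.
For wash step: lysis (finishes minute 95, plus 10-minute gap → minute 105); sample prep (finishes minute 40). Taking the maximum gives a start of minute 105, and it finishes at 105 + 47 = minute 152.
Staining needs all of wash step (finishes minute 152); sample prep (finishes minute 40). That puts its earliest start at minute 152; it finishes at 152 + 35 = minute 187.
Every task is finished by minute 187, which is no later than the deadline of 195, so the schedule is feasible.

Yes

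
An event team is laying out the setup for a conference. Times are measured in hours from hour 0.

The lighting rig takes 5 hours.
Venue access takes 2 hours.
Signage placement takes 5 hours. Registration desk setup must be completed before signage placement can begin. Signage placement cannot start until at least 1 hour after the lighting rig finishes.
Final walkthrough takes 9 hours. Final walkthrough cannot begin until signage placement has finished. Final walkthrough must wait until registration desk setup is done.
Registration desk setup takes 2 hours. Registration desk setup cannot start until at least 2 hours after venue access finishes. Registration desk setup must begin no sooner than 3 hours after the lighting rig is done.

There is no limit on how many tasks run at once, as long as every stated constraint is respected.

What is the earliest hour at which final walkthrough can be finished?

24

The lighting rig has no prerequisites, so it starts at hour 0 and finishes at hour 5.
Venue access has no prerequisites, so it starts at hour 0 and finishes at hour 2.
Registration desk setup has to wait for venue access (finishes hour 2, plus 2-hour gap → hour 4); the lighting rig (finishes hour 5, plus 3-hour gap → hour 8). The latest of these is hour 8, so registration desk setup runs hour 8 to 8 + 2 = hour 10.
For signage placement: registration desk setup (finishes hour 10); the lighting rig (finishes hour 5, plus 1-hour gap → hour 6). Taking the maximum gives a start of hour 10, and it finishes at 10 + 5 = hour 15.
Final walkthrough cannot start until signage placement (finishes hour 15); registration desk setup (finishes hour 10). The controlling bound is hour 15, so final walkthrough finishes at 15 + 9 = hour 24.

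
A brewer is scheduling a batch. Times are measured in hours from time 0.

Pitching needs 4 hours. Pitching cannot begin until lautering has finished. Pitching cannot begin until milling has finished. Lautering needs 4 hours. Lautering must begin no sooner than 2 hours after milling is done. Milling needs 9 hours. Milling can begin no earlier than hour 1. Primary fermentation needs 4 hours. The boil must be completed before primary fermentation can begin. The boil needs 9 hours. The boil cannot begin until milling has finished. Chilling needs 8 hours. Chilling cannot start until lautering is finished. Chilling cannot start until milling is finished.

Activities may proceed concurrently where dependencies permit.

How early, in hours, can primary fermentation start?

Milling waits on its own release at hour 1, so it starts at hour 1 and finishes at 1 + 9 = hour 10.
The boil waits on milling (finishes hour 10), so it starts at hour 10 and finishes at 10 + 9 = hour 19.
Primary fermentation waits on the boil (finishes hour 19), so the earliest it can start is hour 19.

19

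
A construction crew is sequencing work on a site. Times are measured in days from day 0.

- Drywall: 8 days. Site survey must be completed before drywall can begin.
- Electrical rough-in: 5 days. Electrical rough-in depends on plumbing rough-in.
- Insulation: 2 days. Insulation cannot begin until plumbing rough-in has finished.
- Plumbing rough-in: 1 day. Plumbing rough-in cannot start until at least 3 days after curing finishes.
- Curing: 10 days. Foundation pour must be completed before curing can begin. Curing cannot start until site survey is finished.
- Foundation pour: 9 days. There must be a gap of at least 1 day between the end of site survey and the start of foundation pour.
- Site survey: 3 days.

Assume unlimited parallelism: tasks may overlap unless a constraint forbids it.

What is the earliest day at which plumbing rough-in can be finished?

27

Site survey can start immediately at day 0; it finishes at day 3.
After site survey (finishes day 3, plus 1-day gap → day 4), foundation pour can start at day 4 and finishes at day 13.
Curing needs all of foundation pour (finishes day 13); site survey (finishes day 3). That puts its earliest start at day 13; it finishes at 13 + 10 = day 23.
After curing (finishes day 23, plus 3-day gap → day 26), plumbing rough-in can start at day 26 and finishes at day 27.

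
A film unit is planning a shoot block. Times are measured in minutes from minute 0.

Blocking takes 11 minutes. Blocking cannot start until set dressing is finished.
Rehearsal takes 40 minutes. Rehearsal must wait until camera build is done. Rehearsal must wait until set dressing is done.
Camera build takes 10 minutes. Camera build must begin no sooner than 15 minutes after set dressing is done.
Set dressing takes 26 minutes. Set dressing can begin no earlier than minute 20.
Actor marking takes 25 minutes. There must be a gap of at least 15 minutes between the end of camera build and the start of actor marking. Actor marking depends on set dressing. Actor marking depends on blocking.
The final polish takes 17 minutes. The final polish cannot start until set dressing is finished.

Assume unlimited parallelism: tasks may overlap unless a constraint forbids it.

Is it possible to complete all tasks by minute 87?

Set dressing cannot begin until its own release at minute 20. It runs from minute 20 to 20 + 26 = minute 46.
The final polish waits on set dressing (finishes minute 46), so it starts at minute 46 and finishes at 46 + 17 = minute 63.
Blocking waits on set dressing (finishes minute 46), so it starts at minute 46 and finishes at 46 + 11 = minute 57.
Camera build cannot begin until set dressing (finishes minute 46, plus 15-minute gap → minute 61). It runs from minute 61 to 61 + 10 = minute 71.
Rehearsal needs all of camera build (finishes minute 71); set dressing (finishes minute 46). That puts its earliest start at minute 71; it finishes at 71 + 40 = minute 111.
Actor marking cannot start until camera build (finishes minute 71, plus 15-minute gap → minute 86); set dressing (finishes minute 46); blocking (finishes minute 57). The controlling bound is minute 86, so actor marking finishes at 86 + 25 = minute 111.
The earliest everything can be done is minute 111, which is after the deadline of 87, so it is not possible.

No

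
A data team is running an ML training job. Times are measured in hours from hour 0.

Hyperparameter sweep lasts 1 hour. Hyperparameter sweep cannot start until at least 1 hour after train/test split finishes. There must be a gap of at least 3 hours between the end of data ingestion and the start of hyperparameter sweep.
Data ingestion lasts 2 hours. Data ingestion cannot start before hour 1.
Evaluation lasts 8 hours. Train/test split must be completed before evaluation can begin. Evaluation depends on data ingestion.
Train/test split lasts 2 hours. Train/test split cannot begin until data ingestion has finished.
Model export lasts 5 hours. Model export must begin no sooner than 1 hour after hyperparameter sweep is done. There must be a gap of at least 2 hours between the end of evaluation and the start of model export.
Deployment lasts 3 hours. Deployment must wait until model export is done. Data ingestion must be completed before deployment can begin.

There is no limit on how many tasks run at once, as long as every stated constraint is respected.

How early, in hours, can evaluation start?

After its own release at hour 1, data ingestion can start at hour 1 and finishes at hour 3.
Train/test split waits on data ingestion (finishes hour 3), so it starts at hour 3 and finishes at 3 + 2 = hour 5.
Evaluation waits on train/test split (finishes hour 5); data ingestion (finishes hour 3). The latest of these is hour 5, which is the earliest evaluation can start.

5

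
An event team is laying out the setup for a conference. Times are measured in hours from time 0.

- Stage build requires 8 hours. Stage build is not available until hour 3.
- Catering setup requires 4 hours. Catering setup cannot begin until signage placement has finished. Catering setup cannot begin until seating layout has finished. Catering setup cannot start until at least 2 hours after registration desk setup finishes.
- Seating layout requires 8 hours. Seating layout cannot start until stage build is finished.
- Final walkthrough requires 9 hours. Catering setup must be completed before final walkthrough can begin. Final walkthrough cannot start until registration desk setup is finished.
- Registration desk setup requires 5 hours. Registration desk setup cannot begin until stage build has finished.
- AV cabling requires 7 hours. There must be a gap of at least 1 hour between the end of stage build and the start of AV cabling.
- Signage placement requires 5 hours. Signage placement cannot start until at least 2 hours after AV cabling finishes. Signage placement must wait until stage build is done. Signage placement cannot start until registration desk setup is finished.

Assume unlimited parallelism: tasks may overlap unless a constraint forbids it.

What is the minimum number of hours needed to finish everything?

After its own release at hour 3, stage build can start at hour 3 and finishes at hour 11.
After stage build (finishes hour 11), registration desk setup can start at hour 11 and finishes at hour 16.
Seating layout waits on stage build (finishes hour 11), so it starts at hour 11 and finishes at 11 + 8 = hour 19.
AV cabling cannot begin until stage build (finishes hour 11, plus 1-hour gap → hour 12). It runs from hour 12 to 12 + 7 = hour 19.
Signage placement cannot start until AV cabling (finishes hour 19, plus 2-hour gap → hour 21); stage build (finishes hour 11); registration desk setup (finishes hour 16). The controlling bound is hour 21, so signage placement finishes at 21 + 5 = hour 26.
Catering setup cannot start until signage placement (finishes hour 26); seating layout (finishes hour 19); registration desk setup (finishes hour 16, plus 2-hour gap → hour 18). The controlling bound is hour 26, so catering setup finishes at 26 + 4 = hour 30.
For final walkthrough: catering setup (finishes hour 30); registration desk setup (finishes hour 16). Taking the maximum gives a start of hour 30, and it finishes at 30 + 9 = hour 39.
All tasks are finished once the last one completes. Finish times: Stage build at 11, AV cabling at 19, Seating layout at 19, Registration desk setup at 16, Signage placement at 26, Catering setup at 30, Final walkthrough at 39. The latest is hour 39.

39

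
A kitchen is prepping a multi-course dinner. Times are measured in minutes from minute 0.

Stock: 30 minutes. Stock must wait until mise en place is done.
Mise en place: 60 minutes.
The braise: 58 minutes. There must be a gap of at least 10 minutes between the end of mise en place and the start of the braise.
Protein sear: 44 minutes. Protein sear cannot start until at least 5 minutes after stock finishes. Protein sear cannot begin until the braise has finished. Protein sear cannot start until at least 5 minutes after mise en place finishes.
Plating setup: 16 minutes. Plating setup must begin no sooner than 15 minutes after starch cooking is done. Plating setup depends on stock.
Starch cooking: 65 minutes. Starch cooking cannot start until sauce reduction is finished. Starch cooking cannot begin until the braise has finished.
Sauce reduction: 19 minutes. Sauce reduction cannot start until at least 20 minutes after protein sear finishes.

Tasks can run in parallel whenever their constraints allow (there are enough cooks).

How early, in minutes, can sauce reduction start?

192

Nothing blocks mise en place, so it runs from minute 0 to minute 60.
The braise cannot begin until mise en place (finishes minute 60, plus 10-minute gap → minute 70). It runs from minute 70 to 70 + 58 = minute 128.
Stock cannot begin until mise en place (finishes minute 60). It runs from minute 60 to 60 + 30 = minute 90.
Protein sear needs all of stock (finishes minute 90, plus 5-minute gap → minute 95); the braise (finishes minute 128); mise en place (finishes minute 60, plus 5-minute gap → minute 65). That puts its earliest start at minute 128; it finishes at 128 + 44 = minute 172.
Sauce reduction waits on protein sear (finishes minute 172, plus 20-minute gap → minute 192), so the earliest it can start is minute 192.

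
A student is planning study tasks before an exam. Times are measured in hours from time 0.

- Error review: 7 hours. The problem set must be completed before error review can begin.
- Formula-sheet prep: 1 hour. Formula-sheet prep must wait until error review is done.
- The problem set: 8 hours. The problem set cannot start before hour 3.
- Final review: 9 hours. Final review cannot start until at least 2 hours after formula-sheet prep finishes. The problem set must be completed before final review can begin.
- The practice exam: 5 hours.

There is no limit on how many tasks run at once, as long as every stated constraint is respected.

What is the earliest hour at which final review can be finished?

After its own release at hour 3, the problem set can start at hour 3 and finishes at hour 11.
Error review cannot begin until the problem set (finishes hour 11). It runs from hour 11 to 11 + 7 = hour 18.
Formula-sheet prep cannot begin until error review (finishes hour 18). It runs from hour 18 to 18 + 1 = hour 19.
Final review needs all of formula-sheet prep (finishes hour 19, plus 2-hour gap → hour 21); the problem set (finishes hour 11). That puts its earliest start at hour 21; it finishes at 21 + 9 = hour 30.

30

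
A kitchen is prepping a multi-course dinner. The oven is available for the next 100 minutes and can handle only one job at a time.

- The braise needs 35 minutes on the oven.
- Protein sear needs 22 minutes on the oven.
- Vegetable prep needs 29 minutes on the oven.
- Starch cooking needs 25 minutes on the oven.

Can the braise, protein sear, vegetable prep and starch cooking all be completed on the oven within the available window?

Running back to back, the jobs need 35 + 22 + 29 + 25 = 111 minutes on the oven.
Since 111 > 100, they cannot all fit.

No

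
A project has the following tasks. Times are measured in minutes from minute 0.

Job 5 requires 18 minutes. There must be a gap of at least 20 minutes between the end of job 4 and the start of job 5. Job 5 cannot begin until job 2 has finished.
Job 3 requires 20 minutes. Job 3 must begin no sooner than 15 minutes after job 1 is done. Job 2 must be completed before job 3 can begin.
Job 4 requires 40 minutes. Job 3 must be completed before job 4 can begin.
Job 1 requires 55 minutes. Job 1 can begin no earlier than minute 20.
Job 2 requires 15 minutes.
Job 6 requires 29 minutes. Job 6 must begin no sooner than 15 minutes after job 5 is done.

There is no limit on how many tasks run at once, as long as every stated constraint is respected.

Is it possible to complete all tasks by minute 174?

No

Nothing blocks job 2, so it runs from minute 0 to minute 15.
Job 1 cannot begin until its own release at minute 20. It runs from minute 20 to 20 + 55 = minute 75.
Job 3 needs all of job 1 (finishes minute 75, plus 15-minute gap → minute 90); job 2 (finishes minute 15). That puts its earliest start at minute 90; it finishes at 90 + 20 = minute 110.
Job 4 waits on job 3 (finishes minute 110), so it starts at minute 110 and finishes at 110 + 40 = minute 150.
For job 5: job 4 (finishes minute 150, plus 20-minute gap → minute 170); job 2 (finishes minute 15). Taking the maximum gives a start of minute 170, and it finishes at 170 + 18 = minute 188.
Job 6 waits on job 5 (finishes minute 188, plus 15-minute gap → minute 203), so it starts at minute 203 and finishes at 203 + 29 = minute 232.
The earliest everything can be done is minute 232, which is after the deadline of 174, so it is not possible.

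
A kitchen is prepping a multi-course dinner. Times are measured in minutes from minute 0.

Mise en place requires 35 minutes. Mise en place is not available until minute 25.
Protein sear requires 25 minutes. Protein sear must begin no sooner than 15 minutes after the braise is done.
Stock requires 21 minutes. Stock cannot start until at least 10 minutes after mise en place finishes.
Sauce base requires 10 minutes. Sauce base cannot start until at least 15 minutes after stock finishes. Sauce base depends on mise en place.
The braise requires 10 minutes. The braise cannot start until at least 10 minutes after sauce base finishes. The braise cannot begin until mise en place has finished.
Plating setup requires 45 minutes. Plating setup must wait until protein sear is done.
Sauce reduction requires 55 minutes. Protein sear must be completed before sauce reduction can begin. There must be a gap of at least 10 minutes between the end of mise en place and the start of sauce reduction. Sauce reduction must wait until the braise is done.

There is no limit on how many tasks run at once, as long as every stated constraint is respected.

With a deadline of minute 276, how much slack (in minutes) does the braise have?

45

Mise en place waits on its own release at minute 25, so it starts at minute 25 and finishes at 25 + 35 = minute 60.
Stock cannot begin until mise en place (finishes minute 60, plus 10-minute gap → minute 70). It runs from minute 70 to 70 + 21 = minute 91.
For sauce base: stock (finishes minute 91, plus 15-minute gap → minute 106); mise en place (finishes minute 60). Taking the maximum gives a start of minute 106, and it finishes at 106 + 10 = minute 116.
The braise cannot start until sauce base (finishes minute 116, plus 10-minute gap → minute 126); mise en place (finishes minute 60). The controlling bound is minute 126, so the braise finishes at 126 + 10 = minute 136.

Working backward from the deadline:
Sauce reduction must finish by minute 276; it takes 55 minutes, so it must start by 276 − 55 = minute 221.
Plating setup must finish by minute 276; it takes 45 minutes, so it must start by 276 − 45 = minute 231.
Protein sear feeds sauce reduction (must start by minute 221); plating setup (must start by minute 231). Taking the minimum, protein sear must finish by minute 221 and start by 221 − 25 = minute 196.
The braise must finish in time for protein sear (must start by minute 196, minus 15-minute gap → minute 181); sauce reduction (must start by minute 221). The tightest is minute 181, so the braise must start by 181 − 10 = minute 171.
So the braise can start as early as minute 126 and as late as minute 171, giving 171 − 126 = 45 minutes of slack.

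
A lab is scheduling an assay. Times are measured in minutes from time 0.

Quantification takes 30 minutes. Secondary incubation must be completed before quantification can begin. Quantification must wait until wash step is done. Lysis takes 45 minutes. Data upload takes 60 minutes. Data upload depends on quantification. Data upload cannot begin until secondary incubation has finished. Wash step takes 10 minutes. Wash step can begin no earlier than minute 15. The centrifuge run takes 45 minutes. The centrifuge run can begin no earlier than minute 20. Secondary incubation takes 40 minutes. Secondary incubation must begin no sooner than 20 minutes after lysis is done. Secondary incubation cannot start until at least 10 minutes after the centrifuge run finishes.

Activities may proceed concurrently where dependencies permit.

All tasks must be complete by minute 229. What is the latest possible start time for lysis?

Data upload must finish by minute 229; it takes 60 minutes, so it must start by 229 − 60 = minute 169.
Quantification feeds into data upload (must start by minute 169); so quantification must finish by minute 169 and therefore start by minute 139.
Secondary incubation feeds quantification (must start by minute 139); data upload (must start by minute 169). Taking the minimum, secondary incubation must finish by minute 139 and start by 139 − 40 = minute 99.
Lysis has to be done before secondary incubation (must start by minute 99, minus 20-minute gap → minute 79). That means finishing by minute 79, i.e. starting by 79 − 45 = minute 34.

34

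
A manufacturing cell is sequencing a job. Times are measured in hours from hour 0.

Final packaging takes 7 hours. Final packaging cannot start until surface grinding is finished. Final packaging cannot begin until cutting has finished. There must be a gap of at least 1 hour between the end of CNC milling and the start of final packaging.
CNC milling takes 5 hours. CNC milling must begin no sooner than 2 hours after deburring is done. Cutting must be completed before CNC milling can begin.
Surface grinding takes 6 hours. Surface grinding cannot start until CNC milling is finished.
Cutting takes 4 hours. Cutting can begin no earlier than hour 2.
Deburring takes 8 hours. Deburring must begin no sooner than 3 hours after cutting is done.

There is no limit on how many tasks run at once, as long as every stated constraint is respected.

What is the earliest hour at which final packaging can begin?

Cutting cannot begin until its own release at hour 2. It runs from hour 2 to 2 + 4 = hour 6.
Deburring cannot begin until cutting (finishes hour 6, plus 3-hour gap → hour 9). It runs from hour 9 to 9 + 8 = hour 17.
CNC milling needs all of deburring (finishes hour 17, plus 2-hour gap → hour 19); cutting (finishes hour 6). That puts its earliest start at hour 19; it finishes at 19 + 5 = hour 24.
Surface grinding waits on CNC milling (finishes hour 24), so it starts at hour 24 and finishes at 24 + 6 = hour 30.
Final packaging waits on surface grinding (finishes hour 30); cutting (finishes hour 6); CNC milling (finishes hour 24, plus 1-hour gap → hour 25). The latest of these is hour 30, which is the earliest final packaging can start.

30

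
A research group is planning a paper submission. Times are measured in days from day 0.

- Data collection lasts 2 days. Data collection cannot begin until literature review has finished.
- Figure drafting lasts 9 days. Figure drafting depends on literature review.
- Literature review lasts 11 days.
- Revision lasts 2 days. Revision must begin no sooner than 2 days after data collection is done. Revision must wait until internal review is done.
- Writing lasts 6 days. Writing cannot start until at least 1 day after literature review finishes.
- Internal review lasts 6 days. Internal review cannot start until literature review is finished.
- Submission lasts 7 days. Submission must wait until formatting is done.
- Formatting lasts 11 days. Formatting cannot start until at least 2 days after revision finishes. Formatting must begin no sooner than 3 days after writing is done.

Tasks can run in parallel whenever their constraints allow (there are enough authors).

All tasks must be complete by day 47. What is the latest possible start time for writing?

Nothing follows submission; the deadline of day 47 is its only limit. It must start by 47 − 7 = day 40.
Since submission (must start by day 40) depends on it, formatting must finish by day 40. Backing off its 11-day duration gives a latest start of day 29.
Writing must finish before formatting (must start by day 29, minus 3-day gap → day 26). With a 6-day duration, writing must start by 26 − 6 = day 20.

20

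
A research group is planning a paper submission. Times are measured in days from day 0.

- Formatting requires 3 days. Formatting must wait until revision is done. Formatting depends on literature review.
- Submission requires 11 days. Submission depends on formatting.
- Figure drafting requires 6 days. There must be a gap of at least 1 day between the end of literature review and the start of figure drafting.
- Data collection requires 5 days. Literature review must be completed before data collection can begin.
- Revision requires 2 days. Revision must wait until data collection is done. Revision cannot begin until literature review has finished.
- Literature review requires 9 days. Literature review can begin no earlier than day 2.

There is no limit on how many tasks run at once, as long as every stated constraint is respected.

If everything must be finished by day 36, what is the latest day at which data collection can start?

15

Submission has no dependents, so it just needs to finish by day 36. Starting by 36 − 11 = day 25 achieves that.
Formatting has to be done before submission (must start by day 25). That means finishing by day 25, i.e. starting by 25 − 3 = day 22.
Revision has to be done before formatting (must start by day 22). That means finishing by day 22, i.e. starting by 22 − 2 = day 20.
Data collection feeds into revision (must start by day 20); so data collection must finish by day 20 and therefore start by day 15.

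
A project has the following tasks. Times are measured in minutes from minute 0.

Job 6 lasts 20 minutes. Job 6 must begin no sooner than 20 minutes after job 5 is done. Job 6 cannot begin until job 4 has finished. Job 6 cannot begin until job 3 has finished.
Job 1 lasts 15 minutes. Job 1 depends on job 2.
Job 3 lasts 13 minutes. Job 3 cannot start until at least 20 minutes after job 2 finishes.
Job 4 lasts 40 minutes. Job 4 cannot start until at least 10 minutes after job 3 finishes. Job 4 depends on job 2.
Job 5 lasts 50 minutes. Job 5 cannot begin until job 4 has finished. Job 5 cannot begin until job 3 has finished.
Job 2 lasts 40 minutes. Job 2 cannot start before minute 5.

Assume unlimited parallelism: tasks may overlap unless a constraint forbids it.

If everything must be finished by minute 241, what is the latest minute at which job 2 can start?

28

Job 1 has no dependents, so it just needs to finish by minute 241. Starting by 241 − 15 = minute 226 achieves that.
Nothing follows job 6; the deadline of minute 241 is its only limit. It must start by 241 − 20 = minute 221.
Job 5 feeds into job 6 (must start by minute 221, minus 20-minute gap → minute 201); so job 5 must finish by minute 201 and therefore start by minute 151.
Job 4 must finish in time for job 5 (must start by minute 151); job 6 (must start by minute 221). The tightest is minute 151, so job 4 must start by 151 − 40 = minute 111.
Job 3 must finish in time for job 4 (must start by minute 111, minus 10-minute gap → minute 101); job 5 (must start by minute 151); job 6 (must start by minute 221). The tightest is minute 101, so job 3 must start by 101 − 13 = minute 88.
For job 2: job 1 (must start by minute 226); job 3 (must start by minute 88, minus 20-minute gap → minute 68); job 4 (must start by minute 111). The most restrictive is minute 68; with a 40-minute duration, job 2 must start by minute 28.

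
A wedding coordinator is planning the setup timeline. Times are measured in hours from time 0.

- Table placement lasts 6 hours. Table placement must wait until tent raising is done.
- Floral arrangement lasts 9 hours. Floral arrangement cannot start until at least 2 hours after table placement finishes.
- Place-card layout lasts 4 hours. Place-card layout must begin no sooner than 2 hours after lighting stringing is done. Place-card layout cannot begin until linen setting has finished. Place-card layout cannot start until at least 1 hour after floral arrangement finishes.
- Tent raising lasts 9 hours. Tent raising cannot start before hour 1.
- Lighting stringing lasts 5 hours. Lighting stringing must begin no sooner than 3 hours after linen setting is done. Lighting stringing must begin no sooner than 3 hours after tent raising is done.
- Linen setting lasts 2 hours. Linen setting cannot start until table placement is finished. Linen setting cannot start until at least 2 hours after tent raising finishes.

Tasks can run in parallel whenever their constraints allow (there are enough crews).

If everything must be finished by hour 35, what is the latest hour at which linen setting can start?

Place-card layout must finish by hour 35; it takes 4 hours, so it must start by 35 − 4 = hour 31.
Lighting stringing has to be done before place-card layout (must start by hour 31, minus 2-hour gap → hour 29). That means finishing by hour 29, i.e. starting by 29 − 5 = hour 24.
Linen setting feeds lighting stringing (must start by hour 24, minus 3-hour gap → hour 21); place-card layout (must start by hour 31). Taking the minimum, linen setting must finish by hour 21 and start by 21 − 2 = hour 19.

19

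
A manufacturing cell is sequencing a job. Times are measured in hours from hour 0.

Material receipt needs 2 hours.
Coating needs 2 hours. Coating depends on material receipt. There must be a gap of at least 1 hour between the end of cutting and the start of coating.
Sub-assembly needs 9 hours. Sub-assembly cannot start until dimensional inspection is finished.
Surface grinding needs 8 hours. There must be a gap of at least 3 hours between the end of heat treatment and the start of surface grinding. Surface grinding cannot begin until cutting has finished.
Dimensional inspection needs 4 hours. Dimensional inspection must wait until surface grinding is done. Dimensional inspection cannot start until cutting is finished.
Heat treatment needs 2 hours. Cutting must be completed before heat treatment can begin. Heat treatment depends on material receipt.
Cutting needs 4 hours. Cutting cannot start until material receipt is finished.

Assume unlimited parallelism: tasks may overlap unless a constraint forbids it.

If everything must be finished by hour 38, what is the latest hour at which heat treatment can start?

12

Nothing follows sub-assembly; the deadline of hour 38 is its only limit. It must start by 38 − 9 = hour 29.
Dimensional inspection feeds into sub-assembly (must start by hour 29); so dimensional inspection must finish by hour 29 and therefore start by hour 25.
Surface grinding feeds into dimensional inspection (must start by hour 25); so surface grinding must finish by hour 25 and therefore start by hour 17.
Heat treatment feeds into surface grinding (must start by hour 17, minus 3-hour gap → hour 14); so heat treatment must finish by hour 14 and therefore start by hour 12.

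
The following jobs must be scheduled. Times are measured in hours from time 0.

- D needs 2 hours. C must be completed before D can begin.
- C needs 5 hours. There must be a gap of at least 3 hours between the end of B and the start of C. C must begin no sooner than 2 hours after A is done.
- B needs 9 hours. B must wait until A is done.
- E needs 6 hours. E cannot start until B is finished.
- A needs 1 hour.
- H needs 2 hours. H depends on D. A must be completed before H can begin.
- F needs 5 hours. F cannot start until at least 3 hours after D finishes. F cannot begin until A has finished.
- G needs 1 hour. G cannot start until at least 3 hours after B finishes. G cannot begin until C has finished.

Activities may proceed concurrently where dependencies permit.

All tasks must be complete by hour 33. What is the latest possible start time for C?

F has no dependents, so it just needs to finish by hour 33. Starting by 33 − 5 = hour 28 achieves that.
H has no dependents, so it just needs to finish by hour 33. Starting by 33 − 2 = hour 31 achieves that.
D must finish in time for F (must start by hour 28, minus 3-hour gap → hour 25); H (must start by hour 31). The tightest is hour 25, so D must start by 25 − 2 = hour 23.
G must finish by hour 33; it takes 1 hour, so it must start by 33 − 1 = hour 32.
C has several dependents: D (must start by hour 23); G (must start by hour 32). The earliest of those limits is hour 23, so C must start by 23 − 5 = hour 18.

18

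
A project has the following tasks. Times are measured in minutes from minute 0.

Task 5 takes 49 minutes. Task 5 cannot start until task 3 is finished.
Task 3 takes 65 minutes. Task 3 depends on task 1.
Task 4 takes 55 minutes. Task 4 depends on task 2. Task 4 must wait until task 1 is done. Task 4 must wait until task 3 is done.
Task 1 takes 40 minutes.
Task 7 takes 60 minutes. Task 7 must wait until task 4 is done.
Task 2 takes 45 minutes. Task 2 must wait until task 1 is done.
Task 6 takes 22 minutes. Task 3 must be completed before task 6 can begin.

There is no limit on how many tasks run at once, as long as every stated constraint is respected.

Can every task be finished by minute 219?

Task 1 has no prerequisites, so it starts at minute 0 and finishes at minute 40.
After task 1 (finishes minute 40), task 3 can start at minute 40 and finishes at minute 105.
Task 6 cannot begin until task 3 (finishes minute 105). It runs from minute 105 to 105 + 22 = minute 127.
Task 5 waits on task 3 (finishes minute 105), so it starts at minute 105 and finishes at 105 + 49 = minute 154.
Task 2 waits on task 1 (finishes minute 40), so it starts at minute 40 and finishes at 40 + 45 = minute 85.
For task 4: task 2 (finishes minute 85); task 1 (finishes minute 40); task 3 (finishes minute 105). Taking the maximum gives a start of minute 105, and it finishes at 105 + 55 = minute 160.
Task 7 cannot begin until task 4 (finishes minute 160). It runs from minute 160 to 160 + 60 = minute 220.
The earliest everything can be done is minute 220, which is after the deadline of 219, so it is not possible.

No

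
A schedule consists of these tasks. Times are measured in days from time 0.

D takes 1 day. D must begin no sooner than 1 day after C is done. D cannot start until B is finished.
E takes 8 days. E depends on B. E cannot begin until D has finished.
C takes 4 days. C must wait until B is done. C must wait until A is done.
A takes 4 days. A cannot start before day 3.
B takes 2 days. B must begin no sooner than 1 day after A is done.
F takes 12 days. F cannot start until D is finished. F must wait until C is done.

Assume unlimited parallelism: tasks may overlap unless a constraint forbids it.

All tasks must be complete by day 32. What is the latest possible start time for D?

19

To finish by day 32, E (duration 8) must start no later than day 24.
F must finish by day 32; it takes 12 days, so it must start by 32 − 12 = day 20.
D must finish in time for E (must start by day 24); F (must start by day 20). The tightest is day 20, so D must start by 20 − 1 = day 19.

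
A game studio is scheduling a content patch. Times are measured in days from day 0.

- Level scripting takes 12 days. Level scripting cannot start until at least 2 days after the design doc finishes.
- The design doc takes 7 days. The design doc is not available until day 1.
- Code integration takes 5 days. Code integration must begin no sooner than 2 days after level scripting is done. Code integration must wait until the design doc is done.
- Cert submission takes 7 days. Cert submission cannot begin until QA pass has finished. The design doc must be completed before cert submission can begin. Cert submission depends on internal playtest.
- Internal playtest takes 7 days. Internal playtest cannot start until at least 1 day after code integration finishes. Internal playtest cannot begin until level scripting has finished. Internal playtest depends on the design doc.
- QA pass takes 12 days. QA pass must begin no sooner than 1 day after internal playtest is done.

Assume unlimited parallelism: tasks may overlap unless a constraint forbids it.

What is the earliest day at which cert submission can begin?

The design doc cannot begin until its own release at day 1. It runs from day 1 to 1 + 7 = day 8.
After the design doc (finishes day 8, plus 2-day gap → day 10), level scripting can start at day 10 and finishes at day 22.
For code integration: level scripting (finishes day 22, plus 2-day gap → day 24); the design doc (finishes day 8). Taking the maximum gives a start of day 24, and it finishes at 24 + 5 = day 29.
Internal playtest has to wait for code integration (finishes day 29, plus 1-day gap → day 30); level scripting (finishes day 22); the design doc (finishes day 8). The latest of these is day 30, so internal playtest runs day 30 to 30 + 7 = day 37.
QA pass cannot begin until internal playtest (finishes day 37, plus 1-day gap → day 38). It runs from day 38 to 38 + 12 = day 50.
Cert submission waits on QA pass (finishes day 50); the design doc (finishes day 8); internal playtest (finishes day 37). The latest of these is day 50, which is the earliest cert submission can start.

50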